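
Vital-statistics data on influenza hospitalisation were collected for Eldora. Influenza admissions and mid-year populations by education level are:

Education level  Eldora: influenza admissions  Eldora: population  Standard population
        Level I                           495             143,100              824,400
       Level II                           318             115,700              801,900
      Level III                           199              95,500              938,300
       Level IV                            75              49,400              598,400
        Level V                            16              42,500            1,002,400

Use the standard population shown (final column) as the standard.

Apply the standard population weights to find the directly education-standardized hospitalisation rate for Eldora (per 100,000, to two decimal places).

Education-specific rates per 100,000 for Eldora: 345.91, 274.85, 208.38, 151.82, 37.65.
Standard total = 4,165,400; weights = 0.1979, 0.1925, 0.2253, 0.1437, 0.2406.
Standardized rate: 0.1979×345.91 + 0.1925×274.85 + 0.2253×208.38 + 0.1437×151.82 + 0.2406×37.65 = 199.1834 per 100,000.

199.18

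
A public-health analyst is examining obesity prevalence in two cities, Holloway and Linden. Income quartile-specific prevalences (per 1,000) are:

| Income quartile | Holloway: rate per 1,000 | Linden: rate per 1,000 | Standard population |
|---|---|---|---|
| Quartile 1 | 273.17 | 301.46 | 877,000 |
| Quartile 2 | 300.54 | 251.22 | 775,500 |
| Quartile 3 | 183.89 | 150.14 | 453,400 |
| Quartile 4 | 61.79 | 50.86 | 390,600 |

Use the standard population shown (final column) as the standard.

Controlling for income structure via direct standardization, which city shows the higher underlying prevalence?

Holloway

Standard total = 2,496,500; weights = 0.3513, 0.3106, 0.1816, 0.1565.
Holloway: 0.3513×273.17 + 0.3106×300.54 + 0.1816×183.89 + 0.1565×61.79 = 232.3852 per 1,000.
Linden: 0.3513×301.46 + 0.3106×251.22 + 0.1816×150.14 + 0.1565×50.86 = 219.1632 per 1,000.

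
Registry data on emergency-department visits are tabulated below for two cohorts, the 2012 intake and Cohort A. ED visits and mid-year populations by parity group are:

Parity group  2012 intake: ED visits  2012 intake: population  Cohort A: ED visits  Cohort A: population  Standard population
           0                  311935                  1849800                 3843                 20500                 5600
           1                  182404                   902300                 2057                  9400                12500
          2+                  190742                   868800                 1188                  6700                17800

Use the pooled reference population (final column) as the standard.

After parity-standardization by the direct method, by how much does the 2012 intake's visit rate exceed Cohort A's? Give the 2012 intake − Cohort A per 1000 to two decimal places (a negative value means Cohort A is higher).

Parity-specific rates per 1000 for the 2012 intake: 168.632, 202.154, 219.547.
For Cohort A: 187.463, 218.830, 177.313.
Standard total = 35900; weights = 0.1560, 0.3482, 0.4958.
The 2012 intake: 0.1560×168.632 + 0.3482×202.154 + 0.4958×219.547 = 205.5487 per 1000.
Cohort A: 0.1560×187.463 + 0.3482×218.830 + 0.4958×177.313 = 193.3523 per 1000.
Difference = 205.5487 − 193.3523 = 12.1964.

12.20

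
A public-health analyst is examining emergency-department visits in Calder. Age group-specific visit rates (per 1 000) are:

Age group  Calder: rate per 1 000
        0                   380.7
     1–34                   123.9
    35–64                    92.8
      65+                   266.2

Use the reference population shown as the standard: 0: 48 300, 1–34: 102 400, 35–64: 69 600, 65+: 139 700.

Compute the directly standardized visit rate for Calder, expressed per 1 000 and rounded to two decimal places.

207.56

Standard total = 360 000; weights = 0.1342, 0.2844, 0.1933, 0.3881.
Standardized rate: 0.1342×380.7 + 0.2844×123.9 + 0.1933×92.8 + 0.3881×266.2 = 207.5616 per 1 000.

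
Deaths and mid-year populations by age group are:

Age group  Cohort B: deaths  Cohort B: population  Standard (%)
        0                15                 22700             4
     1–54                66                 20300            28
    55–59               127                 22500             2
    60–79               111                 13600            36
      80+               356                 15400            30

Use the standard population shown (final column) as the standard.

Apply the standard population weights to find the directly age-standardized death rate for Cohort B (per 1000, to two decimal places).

10.92

Age-specific rates per 1000 for Cohort B: 0.661, 3.251, 5.644, 8.162, 23.117.
Standard weights: 0.04, 0.28, 0.02, 0.36, 0.30.
Standardized rate: 0.0400×0.661 + 0.2800×3.251 + 0.0200×5.644 + 0.3600×8.162 + 0.3000×23.117 = 10.9230 per 1000.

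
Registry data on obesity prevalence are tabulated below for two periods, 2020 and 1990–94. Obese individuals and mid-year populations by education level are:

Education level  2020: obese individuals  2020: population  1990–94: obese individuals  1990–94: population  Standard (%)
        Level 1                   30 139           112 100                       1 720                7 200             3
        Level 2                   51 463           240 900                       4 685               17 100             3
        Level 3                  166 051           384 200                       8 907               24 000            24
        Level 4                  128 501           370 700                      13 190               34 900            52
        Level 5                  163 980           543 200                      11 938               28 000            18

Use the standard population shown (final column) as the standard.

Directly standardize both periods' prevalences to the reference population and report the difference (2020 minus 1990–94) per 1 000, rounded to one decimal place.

-24.9

Education-specific rates per 1 000 for 2020: 268.858, 213.628, 432.199, 346.644, 301.878.
For 1990–94: 238.889, 273.977, 371.125, 377.937, 426.357.
Standard weights: 0.03, 0.03, 0.24, 0.52, 0.18.
2020: 0.0300×268.858 + 0.0300×213.628 + 0.2400×432.199 + 0.5200×346.644 + 0.1800×301.878 = 352.7954 per 1 000.
1990–94: 0.0300×238.889 + 0.0300×273.977 + 0.2400×371.125 + 0.5200×377.937 + 0.1800×426.357 = 377.7275 per 1 000.
Difference = 352.7954 − 377.7275 = -24.9321.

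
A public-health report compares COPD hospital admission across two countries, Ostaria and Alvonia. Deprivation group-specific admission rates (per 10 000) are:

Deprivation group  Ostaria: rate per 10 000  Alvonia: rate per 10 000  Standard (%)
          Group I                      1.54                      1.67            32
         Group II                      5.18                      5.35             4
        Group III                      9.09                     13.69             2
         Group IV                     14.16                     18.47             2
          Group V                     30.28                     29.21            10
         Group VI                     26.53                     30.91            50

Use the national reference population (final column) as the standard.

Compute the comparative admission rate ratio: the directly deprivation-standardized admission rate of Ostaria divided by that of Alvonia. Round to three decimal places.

0.883

Standard weights: 0.32, 0.04, 0.02, 0.02, 0.10, 0.50.
Ostaria: 0.3200×1.54 + 0.0400×5.18 + 0.0200×9.09 + 0.0200×14.16 + 0.1000×30.28 + 0.5000×26.53 = 17.4580 per 10 000.
Alvonia: 0.3200×1.67 + 0.0400×5.35 + 0.0200×13.69 + 0.0200×18.47 + 0.1000×29.21 + 0.5000×30.91 = 19.7676 per 10 000.
Ratio = 17.4580 ÷ 19.7676 = 0.88316.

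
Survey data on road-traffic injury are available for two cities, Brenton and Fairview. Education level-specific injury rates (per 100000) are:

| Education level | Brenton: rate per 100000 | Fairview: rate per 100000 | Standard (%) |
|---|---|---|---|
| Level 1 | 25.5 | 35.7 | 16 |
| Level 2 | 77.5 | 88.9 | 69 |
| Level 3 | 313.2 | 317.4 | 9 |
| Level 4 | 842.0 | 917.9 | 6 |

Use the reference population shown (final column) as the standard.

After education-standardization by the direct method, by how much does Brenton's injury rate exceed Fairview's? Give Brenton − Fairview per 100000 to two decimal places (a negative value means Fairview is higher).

Standard weights: 0.16, 0.69, 0.09, 0.06.
Brenton: 0.1600×25.5 + 0.6900×77.5 + 0.0900×313.2 + 0.0600×842.0 = 136.2630 per 100000.
Fairview: 0.1600×35.7 + 0.6900×88.9 + 0.0900×317.4 + 0.0600×917.9 = 150.6930 per 100000.
Difference = 136.2630 − 150.6930 = -14.4300.

-14.43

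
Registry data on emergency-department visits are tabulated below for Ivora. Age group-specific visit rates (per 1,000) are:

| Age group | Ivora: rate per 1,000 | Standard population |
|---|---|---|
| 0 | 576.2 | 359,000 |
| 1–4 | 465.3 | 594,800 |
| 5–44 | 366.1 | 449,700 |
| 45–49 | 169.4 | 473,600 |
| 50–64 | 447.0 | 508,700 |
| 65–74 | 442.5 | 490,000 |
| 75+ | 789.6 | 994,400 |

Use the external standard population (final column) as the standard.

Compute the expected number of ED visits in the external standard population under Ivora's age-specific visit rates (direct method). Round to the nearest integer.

1957871

Expected ED visits = Σ (standard pop × age-specific rate ÷ 1,000)
= 359,000×576.2/1,000 + 594,800×465.3/1,000 + 449,700×366.1/1,000 + 473,600×169.4/1,000 + 508,700×447.0/1,000 + 490,000×442.5/1,000 + 994,400×789.6/1,000
= 206855.80 + 276760.44 + 164635.17 + 80227.84 + 227388.90 + 216825.00 + 785178.24 = 1957871.39.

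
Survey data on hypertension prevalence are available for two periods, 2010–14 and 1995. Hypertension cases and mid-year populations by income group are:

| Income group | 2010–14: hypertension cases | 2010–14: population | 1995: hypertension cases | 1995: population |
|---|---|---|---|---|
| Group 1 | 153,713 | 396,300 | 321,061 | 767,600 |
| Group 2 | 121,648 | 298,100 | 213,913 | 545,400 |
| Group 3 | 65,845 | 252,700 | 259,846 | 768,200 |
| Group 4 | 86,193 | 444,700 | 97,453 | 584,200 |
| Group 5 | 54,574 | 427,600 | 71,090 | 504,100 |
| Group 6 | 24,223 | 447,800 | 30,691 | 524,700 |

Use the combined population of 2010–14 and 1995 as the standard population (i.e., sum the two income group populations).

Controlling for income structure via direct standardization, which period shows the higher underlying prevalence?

Income-specific rates per 1,000 for 2010–14: 387.870, 408.078, 260.566, 193.823, 127.629, 54.093.
For 1995: 418.266, 392.213, 338.253, 166.814, 141.024, 58.492.
Combined standard total = 5,961,400; weights = 0.1952, 0.1415, 0.1713, 0.1726, 0.1563, 0.1631.
2010–14: 0.1952×387.870 + 0.1415×408.078 + 0.1713×260.566 + 0.1726×193.823 + 0.1563×127.629 + 0.1631×54.093 = 240.3142 per 1,000.
1995: 0.1952×418.266 + 0.1415×392.213 + 0.1713×338.253 + 0.1726×166.814 + 0.1563×141.024 + 0.1631×58.492 = 255.4576 per 1,000.

1995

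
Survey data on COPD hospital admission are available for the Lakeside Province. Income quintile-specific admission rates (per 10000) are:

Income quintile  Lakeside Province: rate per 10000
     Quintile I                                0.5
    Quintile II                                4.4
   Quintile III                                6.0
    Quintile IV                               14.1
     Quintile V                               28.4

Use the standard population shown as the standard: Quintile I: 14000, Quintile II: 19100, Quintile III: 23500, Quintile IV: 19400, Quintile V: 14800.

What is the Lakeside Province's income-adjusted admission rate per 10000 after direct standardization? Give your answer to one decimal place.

Standard total = 90800; weights = 0.1542, 0.2104, 0.2588, 0.2137, 0.1630.
Standardized rate: 0.1542×0.5 + 0.2104×4.4 + 0.2588×6.0 + 0.2137×14.1 + 0.1630×28.4 = 10.1971 per 10000.

10.2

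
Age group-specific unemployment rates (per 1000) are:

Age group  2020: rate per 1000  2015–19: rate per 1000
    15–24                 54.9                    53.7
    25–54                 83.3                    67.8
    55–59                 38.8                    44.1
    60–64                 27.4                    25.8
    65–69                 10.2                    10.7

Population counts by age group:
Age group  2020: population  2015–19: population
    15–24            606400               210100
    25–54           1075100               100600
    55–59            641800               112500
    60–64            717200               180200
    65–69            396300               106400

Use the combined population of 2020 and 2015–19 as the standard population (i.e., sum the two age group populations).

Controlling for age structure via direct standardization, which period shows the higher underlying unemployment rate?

Combined standard total = 4146600; weights = 0.1969, 0.2835, 0.1819, 0.2164, 0.1212.
2020: 0.1969×54.9 + 0.2835×83.3 + 0.1819×38.8 + 0.2164×27.4 + 0.1212×10.2 = 48.6531 per 1000.
2015–19: 0.1969×53.7 + 0.2835×67.8 + 0.1819×44.1 + 0.2164×25.8 + 0.1212×10.7 = 44.7005 per 1000.

2020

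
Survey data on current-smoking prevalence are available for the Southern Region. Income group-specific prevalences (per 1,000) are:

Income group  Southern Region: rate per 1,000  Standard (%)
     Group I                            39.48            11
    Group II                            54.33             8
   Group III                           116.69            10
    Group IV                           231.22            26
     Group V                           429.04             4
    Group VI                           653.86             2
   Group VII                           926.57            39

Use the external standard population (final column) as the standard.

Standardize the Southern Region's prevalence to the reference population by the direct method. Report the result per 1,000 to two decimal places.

Standard weights: 0.11, 0.08, 0.10, 0.26, 0.04, 0.02, 0.39.
Standardized rate: 0.1100×39.48 + 0.0800×54.33 + 0.1000×116.69 + 0.2600×231.22 + 0.0400×429.04 + 0.0200×653.86 + 0.3900×926.57 = 472.0765 per 1,000.

472.08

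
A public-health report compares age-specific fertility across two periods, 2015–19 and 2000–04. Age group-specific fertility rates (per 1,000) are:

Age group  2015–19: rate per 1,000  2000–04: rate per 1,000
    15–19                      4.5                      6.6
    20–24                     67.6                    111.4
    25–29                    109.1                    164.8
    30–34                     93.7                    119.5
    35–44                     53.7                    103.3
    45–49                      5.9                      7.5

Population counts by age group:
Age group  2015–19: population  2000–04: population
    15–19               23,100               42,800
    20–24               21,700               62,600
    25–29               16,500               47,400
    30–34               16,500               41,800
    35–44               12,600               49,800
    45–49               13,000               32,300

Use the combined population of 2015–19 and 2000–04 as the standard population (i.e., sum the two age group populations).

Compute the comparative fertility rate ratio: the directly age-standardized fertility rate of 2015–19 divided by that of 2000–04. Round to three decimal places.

0.646

Combined standard total = 380,100; weights = 0.1734, 0.2218, 0.1681, 0.1534, 0.1642, 0.1192.
2015–19: 0.1734×4.5 + 0.2218×67.6 + 0.1681×109.1 + 0.1534×93.7 + 0.1642×53.7 + 0.1192×5.9 = 58.0047 per 1,000.
2000–04: 0.1734×6.6 + 0.2218×111.4 + 0.1681×164.8 + 0.1534×119.5 + 0.1642×103.3 + 0.1192×7.5 = 89.7374 per 1,000.
Ratio = 58.0047 ÷ 89.7374 = 0.64638.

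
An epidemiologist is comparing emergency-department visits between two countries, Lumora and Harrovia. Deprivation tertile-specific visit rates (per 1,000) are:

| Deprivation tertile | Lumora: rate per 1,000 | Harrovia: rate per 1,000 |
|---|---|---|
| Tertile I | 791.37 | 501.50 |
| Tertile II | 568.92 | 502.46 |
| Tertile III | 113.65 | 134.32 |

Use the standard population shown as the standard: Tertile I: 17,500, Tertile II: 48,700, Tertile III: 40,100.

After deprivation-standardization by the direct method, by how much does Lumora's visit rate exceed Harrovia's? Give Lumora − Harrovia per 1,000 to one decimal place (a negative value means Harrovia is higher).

70.4

Standard total = 106,300; weights = 0.1646, 0.4581, 0.3772.
Lumora: 0.1646×791.37 + 0.4581×568.92 + 0.3772×113.65 = 433.7982 per 1,000.
Harrovia: 0.1646×501.50 + 0.4581×502.46 + 0.3772×134.32 = 363.4269 per 1,000.
Difference = 433.7982 − 363.4269 = 70.3712.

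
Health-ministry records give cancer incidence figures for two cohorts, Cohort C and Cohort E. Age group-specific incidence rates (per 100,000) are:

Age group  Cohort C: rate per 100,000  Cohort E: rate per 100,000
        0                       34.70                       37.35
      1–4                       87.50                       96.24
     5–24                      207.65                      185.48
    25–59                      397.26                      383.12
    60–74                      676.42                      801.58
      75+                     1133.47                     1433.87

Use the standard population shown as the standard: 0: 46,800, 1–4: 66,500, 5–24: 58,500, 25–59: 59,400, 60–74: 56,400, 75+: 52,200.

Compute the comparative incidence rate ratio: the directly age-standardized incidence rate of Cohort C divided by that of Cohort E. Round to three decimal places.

Standard total = 339,800; weights = 0.1377, 0.1957, 0.1722, 0.1748, 0.1660, 0.1536.
Cohort C: 0.1377×34.70 + 0.1957×87.50 + 0.1722×207.65 + 0.1748×397.26 + 0.1660×676.42 + 0.1536×1133.47 = 413.4924 per 100,000.
Cohort E: 0.1377×37.35 + 0.1957×96.24 + 0.1722×185.48 + 0.1748×383.12 + 0.1660×801.58 + 0.1536×1433.87 = 476.2006 per 100,000.
Ratio = 413.4924 ÷ 476.2006 = 0.86832.

0.868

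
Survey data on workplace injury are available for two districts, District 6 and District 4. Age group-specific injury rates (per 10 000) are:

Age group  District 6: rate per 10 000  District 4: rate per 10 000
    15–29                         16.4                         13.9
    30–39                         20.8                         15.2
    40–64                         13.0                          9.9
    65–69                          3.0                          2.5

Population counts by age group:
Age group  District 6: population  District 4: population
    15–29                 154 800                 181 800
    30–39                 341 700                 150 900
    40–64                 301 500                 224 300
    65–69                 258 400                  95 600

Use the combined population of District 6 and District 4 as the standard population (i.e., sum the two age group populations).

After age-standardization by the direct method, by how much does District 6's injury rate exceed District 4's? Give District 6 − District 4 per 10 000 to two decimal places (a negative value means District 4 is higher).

Combined standard total = 1 709 000; weights = 0.1970, 0.2882, 0.3077, 0.2071.
District 6: 0.1970×16.4 + 0.2882×20.8 + 0.3077×13.0 + 0.2071×3.0 = 13.8465 per 10 000.
District 4: 0.1970×13.9 + 0.2882×15.2 + 0.3077×9.9 + 0.2071×2.5 = 10.6827 per 10 000.
Difference = 13.8465 − 10.6827 = 3.1639.

3.16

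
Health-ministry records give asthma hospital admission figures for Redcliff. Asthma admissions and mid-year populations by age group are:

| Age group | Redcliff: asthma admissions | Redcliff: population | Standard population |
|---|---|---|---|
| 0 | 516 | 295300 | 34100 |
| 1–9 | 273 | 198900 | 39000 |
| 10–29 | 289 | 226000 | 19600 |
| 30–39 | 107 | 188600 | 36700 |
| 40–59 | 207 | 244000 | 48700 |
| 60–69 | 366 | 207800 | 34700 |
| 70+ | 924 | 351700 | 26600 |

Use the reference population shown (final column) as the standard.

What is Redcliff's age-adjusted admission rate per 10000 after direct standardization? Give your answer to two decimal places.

Age-specific rates per 10000 for Redcliff: 17.47, 13.73, 12.79, 5.67, 8.48, 17.61, 26.27.
Standard total = 239400; weights = 0.1424, 0.1629, 0.0819, 0.1533, 0.2034, 0.1449, 0.1111.
Standardized rate: 0.1424×17.47 + 0.1629×13.73 + 0.0819×12.79 + 0.1533×5.67 + 0.2034×8.48 + 0.1449×17.61 + 0.1111×26.27 = 13.8395 per 10000.

13.84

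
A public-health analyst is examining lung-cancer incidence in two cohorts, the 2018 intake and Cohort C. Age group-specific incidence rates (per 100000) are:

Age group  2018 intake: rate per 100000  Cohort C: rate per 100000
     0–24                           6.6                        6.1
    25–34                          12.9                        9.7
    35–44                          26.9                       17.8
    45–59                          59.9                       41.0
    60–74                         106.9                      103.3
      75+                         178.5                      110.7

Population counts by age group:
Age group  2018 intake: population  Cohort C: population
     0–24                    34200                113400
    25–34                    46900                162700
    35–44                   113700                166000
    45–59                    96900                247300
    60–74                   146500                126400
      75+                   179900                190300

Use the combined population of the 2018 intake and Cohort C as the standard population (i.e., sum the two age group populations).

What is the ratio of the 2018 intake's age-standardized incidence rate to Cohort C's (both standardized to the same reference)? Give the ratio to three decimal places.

1.393

Combined standard total = 1624200; weights = 0.0909, 0.1290, 0.1722, 0.2119, 0.1680, 0.2279.
The 2018 intake: 0.0909×6.6 + 0.1290×12.9 + 0.1722×26.9 + 0.2119×59.9 + 0.1680×106.9 + 0.2279×178.5 = 78.2374 per 100000.
Cohort C: 0.0909×6.1 + 0.1290×9.7 + 0.1722×17.8 + 0.2119×41.0 + 0.1680×103.3 + 0.2279×110.7 = 56.1483 per 100000.
Ratio = 78.2374 ÷ 56.1483 = 1.39341.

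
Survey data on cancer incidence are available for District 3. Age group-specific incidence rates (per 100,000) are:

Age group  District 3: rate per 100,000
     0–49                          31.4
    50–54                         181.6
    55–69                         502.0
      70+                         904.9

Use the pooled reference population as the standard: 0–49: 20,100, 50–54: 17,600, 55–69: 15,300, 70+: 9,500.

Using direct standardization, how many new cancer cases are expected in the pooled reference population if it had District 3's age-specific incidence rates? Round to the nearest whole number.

201

Expected new cancer cases = Σ (standard pop × age-specific rate ÷ 100,000)
= 20,100×31.4/100,000 + 17,600×181.6/100,000 + 15,300×502.0/100,000 + 9,500×904.9/100,000
= 6.31 + 31.96 + 76.81 + 85.97 = 201.04.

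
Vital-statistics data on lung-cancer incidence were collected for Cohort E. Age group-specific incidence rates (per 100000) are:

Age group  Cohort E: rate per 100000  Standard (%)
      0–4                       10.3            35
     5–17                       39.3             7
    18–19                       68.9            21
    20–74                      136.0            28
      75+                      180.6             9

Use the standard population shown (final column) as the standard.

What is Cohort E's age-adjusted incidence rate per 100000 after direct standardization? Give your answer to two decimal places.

Standard weights: 0.35, 0.07, 0.21, 0.28, 0.09.
Standardized rate: 0.3500×10.3 + 0.0700×39.3 + 0.2100×68.9 + 0.2800×136.0 + 0.0900×180.6 = 75.1590 per 100000.

75.16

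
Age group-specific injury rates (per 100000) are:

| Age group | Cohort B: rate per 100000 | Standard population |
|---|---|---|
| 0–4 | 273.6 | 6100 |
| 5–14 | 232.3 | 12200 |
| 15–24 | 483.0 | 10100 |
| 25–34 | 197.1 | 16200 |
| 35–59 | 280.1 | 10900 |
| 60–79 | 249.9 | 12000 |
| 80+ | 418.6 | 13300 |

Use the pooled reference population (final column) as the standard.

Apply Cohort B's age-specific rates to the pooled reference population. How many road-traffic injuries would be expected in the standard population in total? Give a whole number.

Expected road-traffic injuries = Σ (standard pop × age-specific rate ÷ 100000)
= 6100×273.6/100000 + 12200×232.3/100000 + 10100×483.0/100000 + 16200×197.1/100000 + 10900×280.1/100000 + 12000×249.9/100000 + 13300×418.6/100000
= 16.69 + 28.34 + 48.78 + 31.93 + 30.53 + 29.99 + 55.67 = 241.94.

242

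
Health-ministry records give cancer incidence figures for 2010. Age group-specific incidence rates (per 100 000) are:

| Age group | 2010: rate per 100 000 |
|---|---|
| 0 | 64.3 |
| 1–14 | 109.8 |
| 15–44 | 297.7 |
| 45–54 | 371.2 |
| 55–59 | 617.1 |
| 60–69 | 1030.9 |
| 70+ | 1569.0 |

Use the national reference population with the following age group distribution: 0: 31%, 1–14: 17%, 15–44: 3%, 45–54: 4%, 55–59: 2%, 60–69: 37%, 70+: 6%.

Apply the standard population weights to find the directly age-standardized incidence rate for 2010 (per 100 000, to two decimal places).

550.29

Standard weights: 0.31, 0.17, 0.03, 0.04, 0.02, 0.37, 0.06.
Standardized rate: 0.3100×64.3 + 0.1700×109.8 + 0.0300×297.7 + 0.0400×371.2 + 0.0200×617.1 + 0.3700×1030.9 + 0.0600×1569.0 = 550.2930 per 100 000.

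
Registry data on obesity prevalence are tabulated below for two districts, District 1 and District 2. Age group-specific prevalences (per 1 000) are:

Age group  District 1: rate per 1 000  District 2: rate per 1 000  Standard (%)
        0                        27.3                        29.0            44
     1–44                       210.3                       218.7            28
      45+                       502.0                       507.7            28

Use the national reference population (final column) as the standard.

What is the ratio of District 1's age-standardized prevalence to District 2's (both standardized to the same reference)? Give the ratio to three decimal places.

Standard weights: 0.44, 0.28, 0.28.
District 1: 0.4400×27.3 + 0.2800×210.3 + 0.2800×502.0 = 211.4560 per 1 000.
District 2: 0.4400×29.0 + 0.2800×218.7 + 0.2800×507.7 = 216.1520 per 1 000.
Ratio = 211.4560 ÷ 216.1520 = 0.97827.

0.978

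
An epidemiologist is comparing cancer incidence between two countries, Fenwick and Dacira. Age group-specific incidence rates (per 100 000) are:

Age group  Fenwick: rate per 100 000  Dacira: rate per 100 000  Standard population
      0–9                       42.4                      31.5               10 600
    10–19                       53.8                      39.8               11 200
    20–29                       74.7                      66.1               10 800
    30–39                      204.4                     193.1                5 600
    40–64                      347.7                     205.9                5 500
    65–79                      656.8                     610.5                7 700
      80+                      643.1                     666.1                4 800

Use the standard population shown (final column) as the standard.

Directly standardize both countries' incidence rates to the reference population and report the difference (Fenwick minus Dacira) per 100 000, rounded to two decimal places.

Standard total = 56 200; weights = 0.1886, 0.1993, 0.1922, 0.0996, 0.0979, 0.1370, 0.0854.
Fenwick: 0.1886×42.4 + 0.1993×53.8 + 0.1922×74.7 + 0.0996×204.4 + 0.0979×347.7 + 0.1370×656.8 + 0.0854×643.1 = 232.3842 per 100 000.
Dacira: 0.1886×31.5 + 0.1993×39.8 + 0.1922×66.1 + 0.0996×193.1 + 0.0979×205.9 + 0.1370×610.5 + 0.0854×666.1 = 206.5032 per 100 000.
Difference = 232.3842 − 206.5032 = 25.8810.

25.88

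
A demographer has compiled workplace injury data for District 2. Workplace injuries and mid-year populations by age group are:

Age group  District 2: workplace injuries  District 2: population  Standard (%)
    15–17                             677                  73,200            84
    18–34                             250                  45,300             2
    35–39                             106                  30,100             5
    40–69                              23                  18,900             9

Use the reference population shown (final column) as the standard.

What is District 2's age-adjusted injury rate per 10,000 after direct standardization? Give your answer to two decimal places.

Age-specific rates per 10,000 for District 2: 92.49, 55.19, 35.22, 12.17.
Standard weights: 0.84, 0.02, 0.05, 0.09.
Standardized rate: 0.8400×92.49 + 0.0200×55.19 + 0.0500×35.22 + 0.0900×12.17 = 81.6483 per 10,000.

81.65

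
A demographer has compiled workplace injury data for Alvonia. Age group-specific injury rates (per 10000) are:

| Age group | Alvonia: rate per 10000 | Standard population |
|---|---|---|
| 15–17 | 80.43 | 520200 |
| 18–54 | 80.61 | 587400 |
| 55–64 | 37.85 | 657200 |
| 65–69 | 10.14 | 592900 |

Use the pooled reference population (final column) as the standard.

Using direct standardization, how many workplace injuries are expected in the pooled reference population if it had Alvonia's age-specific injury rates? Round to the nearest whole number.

Expected workplace injuries = Σ (standard pop × age-specific rate ÷ 10000)
= 520200×80.43/10000 + 587400×80.61/10000 + 657200×37.85/10000 + 592900×10.14/10000
= 4183.97 + 4735.03 + 2487.50 + 601.20 = 12007.70.

12008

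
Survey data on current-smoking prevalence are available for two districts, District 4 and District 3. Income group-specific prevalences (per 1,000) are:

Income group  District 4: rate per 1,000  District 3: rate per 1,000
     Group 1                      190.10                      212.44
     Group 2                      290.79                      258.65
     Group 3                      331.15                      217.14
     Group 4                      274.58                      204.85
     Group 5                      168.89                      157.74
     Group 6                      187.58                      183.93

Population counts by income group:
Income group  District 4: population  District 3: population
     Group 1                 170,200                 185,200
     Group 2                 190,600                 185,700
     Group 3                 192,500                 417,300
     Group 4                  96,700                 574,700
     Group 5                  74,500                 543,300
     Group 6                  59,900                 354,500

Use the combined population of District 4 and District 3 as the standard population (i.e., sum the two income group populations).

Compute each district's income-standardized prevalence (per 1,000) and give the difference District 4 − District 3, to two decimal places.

Combined standard total = 3,045,100; weights = 0.1167, 0.1236, 0.2003, 0.2205, 0.2029, 0.1361.
District 4: 0.1167×190.10 + 0.1236×290.79 + 0.2003×331.15 + 0.2205×274.58 + 0.2029×168.89 + 0.1361×187.58 = 244.7695 per 1,000.
District 3: 0.1167×212.44 + 0.1236×258.65 + 0.2003×217.14 + 0.2205×204.85 + 0.2029×157.74 + 0.1361×183.93 = 202.4406 per 1,000.
Difference = 244.7695 − 202.4406 = 42.3289.

42.33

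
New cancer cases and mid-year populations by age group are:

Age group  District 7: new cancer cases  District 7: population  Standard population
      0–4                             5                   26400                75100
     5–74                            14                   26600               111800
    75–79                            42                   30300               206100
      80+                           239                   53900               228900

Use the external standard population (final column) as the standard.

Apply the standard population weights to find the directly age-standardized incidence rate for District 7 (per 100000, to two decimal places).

220.89

Age-specific rates per 100000 for District 7: 18.94, 52.63, 138.61, 443.41.
Standard total = 621900; weights = 0.1208, 0.1798, 0.3314, 0.3681.
Standardized rate: 0.1208×18.94 + 0.1798×52.63 + 0.3314×138.61 + 0.3681×443.41 = 220.8913 per 100000.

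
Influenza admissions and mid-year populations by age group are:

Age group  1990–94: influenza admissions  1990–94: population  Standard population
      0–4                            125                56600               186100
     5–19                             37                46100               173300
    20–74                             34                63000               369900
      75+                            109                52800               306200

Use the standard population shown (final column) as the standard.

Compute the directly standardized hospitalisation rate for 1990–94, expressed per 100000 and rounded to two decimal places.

133.45

Age-specific rates per 100000 for 1990–94: 220.85, 80.26, 53.97, 206.44.
Standard total = 1035500; weights = 0.1797, 0.1674, 0.3572, 0.2957.
Standardized rate: 0.1797×220.85 + 0.1674×80.26 + 0.3572×53.97 + 0.2957×206.44 = 133.4462 per 100000.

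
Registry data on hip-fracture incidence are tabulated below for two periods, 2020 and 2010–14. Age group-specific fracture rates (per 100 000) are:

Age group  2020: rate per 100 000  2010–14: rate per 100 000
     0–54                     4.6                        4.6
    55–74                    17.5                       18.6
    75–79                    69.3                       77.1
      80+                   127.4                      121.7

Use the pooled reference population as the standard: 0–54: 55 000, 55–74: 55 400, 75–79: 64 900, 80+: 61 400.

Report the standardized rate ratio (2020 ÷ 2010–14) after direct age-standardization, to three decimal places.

0.984

Standard total = 236 700; weights = 0.2324, 0.2341, 0.2742, 0.2594.
2020: 0.2324×4.6 + 0.2341×17.5 + 0.2742×69.3 + 0.2594×127.4 = 57.2135 per 100 000.
2010–14: 0.2324×4.6 + 0.2341×18.6 + 0.2742×77.1 + 0.2594×121.7 = 58.1310 per 100 000.
Ratio = 57.2135 ÷ 58.1310 = 0.98422.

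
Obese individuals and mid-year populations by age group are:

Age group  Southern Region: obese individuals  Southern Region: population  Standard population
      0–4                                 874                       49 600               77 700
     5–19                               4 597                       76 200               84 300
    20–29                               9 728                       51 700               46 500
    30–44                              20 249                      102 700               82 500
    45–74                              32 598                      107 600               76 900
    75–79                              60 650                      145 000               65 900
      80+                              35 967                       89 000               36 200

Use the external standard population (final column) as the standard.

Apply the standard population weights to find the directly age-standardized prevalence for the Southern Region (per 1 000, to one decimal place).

Age-specific rates per 1 000 for the Southern Region: 17.621, 60.328, 188.162, 197.167, 302.955, 418.276, 404.124.
Standard total = 470 000; weights = 0.1653, 0.1794, 0.0989, 0.1755, 0.1636, 0.1402, 0.0770.
Standardized rate: 0.1653×17.621 + 0.1794×60.328 + 0.0989×188.162 + 0.1755×197.167 + 0.1636×302.955 + 0.1402×418.276 + 0.0770×404.124 = 206.3011 per 1 000.

206.3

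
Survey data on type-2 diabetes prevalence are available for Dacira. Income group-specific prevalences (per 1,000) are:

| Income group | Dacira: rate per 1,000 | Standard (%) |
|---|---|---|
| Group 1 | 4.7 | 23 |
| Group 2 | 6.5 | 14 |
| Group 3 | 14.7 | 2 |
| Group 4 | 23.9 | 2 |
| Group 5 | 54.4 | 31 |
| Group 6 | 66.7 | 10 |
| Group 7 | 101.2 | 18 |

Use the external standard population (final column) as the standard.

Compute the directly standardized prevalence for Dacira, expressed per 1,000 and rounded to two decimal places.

Standard weights: 0.23, 0.14, 0.02, 0.02, 0.31, 0.10, 0.18.
Standardized rate: 0.2300×4.7 + 0.1400×6.5 + 0.0200×14.7 + 0.0200×23.9 + 0.3100×54.4 + 0.1000×66.7 + 0.1800×101.2 = 44.5130 per 1,000.

44.51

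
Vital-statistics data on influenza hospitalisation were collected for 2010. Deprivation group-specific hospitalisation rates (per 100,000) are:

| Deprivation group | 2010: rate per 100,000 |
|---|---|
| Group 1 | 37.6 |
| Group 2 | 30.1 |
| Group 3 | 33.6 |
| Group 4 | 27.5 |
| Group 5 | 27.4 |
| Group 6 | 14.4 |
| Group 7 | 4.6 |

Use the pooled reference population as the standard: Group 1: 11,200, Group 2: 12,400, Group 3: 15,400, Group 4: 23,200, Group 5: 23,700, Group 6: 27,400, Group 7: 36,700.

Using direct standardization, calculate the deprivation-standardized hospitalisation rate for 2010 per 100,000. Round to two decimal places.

21.08

Standard total = 150,000; weights = 0.0747, 0.0827, 0.1027, 0.1547, 0.1580, 0.1827, 0.2447.
Standardized rate: 0.0747×37.6 + 0.0827×30.1 + 0.1027×33.6 + 0.1547×27.5 + 0.1580×27.4 + 0.1827×14.4 + 0.2447×4.6 = 21.0837 per 100,000.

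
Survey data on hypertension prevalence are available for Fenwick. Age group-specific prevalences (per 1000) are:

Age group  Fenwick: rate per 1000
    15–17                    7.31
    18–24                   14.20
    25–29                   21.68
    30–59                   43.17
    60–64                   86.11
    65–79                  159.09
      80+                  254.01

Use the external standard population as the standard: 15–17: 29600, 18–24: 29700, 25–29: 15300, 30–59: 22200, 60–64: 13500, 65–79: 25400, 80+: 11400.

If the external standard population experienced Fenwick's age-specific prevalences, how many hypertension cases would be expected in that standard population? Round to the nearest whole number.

10027

Expected hypertension cases = Σ (standard pop × age-specific rate ÷ 1000)
= 29600×7.31/1000 + 29700×14.20/1000 + 15300×21.68/1000 + 22200×43.17/1000 + 13500×86.11/1000 + 25400×159.09/1000 + 11400×254.01/1000
= 216.38 + 421.74 + 331.70 + 958.37 + 1162.48 + 4040.89 + 2895.71 = 10027.28.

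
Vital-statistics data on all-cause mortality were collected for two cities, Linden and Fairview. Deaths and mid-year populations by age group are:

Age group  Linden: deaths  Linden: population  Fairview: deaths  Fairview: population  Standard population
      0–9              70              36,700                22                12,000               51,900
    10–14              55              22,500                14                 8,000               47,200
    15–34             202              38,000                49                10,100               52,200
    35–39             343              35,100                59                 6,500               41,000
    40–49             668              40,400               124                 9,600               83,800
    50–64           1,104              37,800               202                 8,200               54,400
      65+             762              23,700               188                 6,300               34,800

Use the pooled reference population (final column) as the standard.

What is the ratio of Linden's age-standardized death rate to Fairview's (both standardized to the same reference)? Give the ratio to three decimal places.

1.169

Age-specific rates per 1,000 for Linden: 1.907, 2.444, 5.316, 9.772, 16.535, 29.206, 32.152.
For Fairview: 1.833, 1.750, 4.851, 9.077, 12.917, 24.634, 29.841.
Standard total = 365,300; weights = 0.1421, 0.1292, 0.1429, 0.1122, 0.2294, 0.1489, 0.0953.
Linden: 0.1421×1.907 + 0.1292×2.444 + 0.1429×5.316 + 0.1122×9.772 + 0.2294×16.535 + 0.1489×29.206 + 0.0953×32.152 = 13.6486 per 1,000.
Fairview: 0.1421×1.833 + 0.1292×1.750 + 0.1429×4.851 + 0.1122×9.077 + 0.2294×12.917 + 0.1489×24.634 + 0.0953×29.841 = 11.6730 per 1,000.
Ratio = 13.6486 ÷ 11.6730 = 1.16924.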